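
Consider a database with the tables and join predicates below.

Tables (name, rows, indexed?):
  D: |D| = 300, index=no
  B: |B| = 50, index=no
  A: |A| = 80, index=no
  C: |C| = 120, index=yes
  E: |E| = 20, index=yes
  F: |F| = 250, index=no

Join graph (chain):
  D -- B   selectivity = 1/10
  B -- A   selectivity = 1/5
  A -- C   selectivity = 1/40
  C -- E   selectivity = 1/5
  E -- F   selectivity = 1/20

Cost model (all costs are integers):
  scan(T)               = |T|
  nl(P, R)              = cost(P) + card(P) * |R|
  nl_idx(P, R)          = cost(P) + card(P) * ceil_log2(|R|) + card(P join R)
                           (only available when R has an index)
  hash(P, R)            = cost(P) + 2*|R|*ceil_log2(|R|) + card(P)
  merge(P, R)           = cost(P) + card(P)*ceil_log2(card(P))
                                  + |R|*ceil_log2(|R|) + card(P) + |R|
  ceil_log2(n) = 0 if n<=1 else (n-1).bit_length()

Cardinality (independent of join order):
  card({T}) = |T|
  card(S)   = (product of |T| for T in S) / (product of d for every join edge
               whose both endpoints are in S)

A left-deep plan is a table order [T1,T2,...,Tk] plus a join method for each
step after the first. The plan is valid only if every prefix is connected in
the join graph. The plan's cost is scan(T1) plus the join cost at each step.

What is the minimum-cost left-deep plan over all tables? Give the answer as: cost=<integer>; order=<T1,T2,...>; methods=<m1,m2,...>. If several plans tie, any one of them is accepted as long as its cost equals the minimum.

cost=141880; order=A,C,E,B,F,D; methods=nl_idx,hash,hash,hash,hash

Selinger DP (subsets sized 1..n):
  {D}: scan cost=300, card=300
  {B}: scan cost=50, card=50
  {A}: scan cost=80, card=80
  {C}: scan cost=120, card=120
  {E}: scan cost=20, card=20
  {F}: scan cost=250, card=250
  {BD}: card=1500; try (B,hash)→1200, (D,merge)→3400, (B,merge)→3650, (D,hash)→5500, (D,nl)→15050, (B,nl)→15300; best=1200 via (B,hash)
  {AB}: card=800; try (B,hash)→760, (A,merge)→1040, (B,merge)→1070, (A,hash)→1220, (A,nl)→4050, (B,nl)→4080; best=760 via (B,hash)
  {AC}: card=240; try (C,nl_idx)→880, (A,hash)→1360, (C,merge)→1680, (A,merge)→1720, (C,hash)→1840, (C,nl)→9680 …(+1); best=880 via (C,nl_idx)
  {CE}: card=480; try (E,hash)→440, (C,nl_idx)→640, (C,merge)→1100, (E,merge)→1200, (E,nl_idx)→1200, (C,hash)→1720 …(+2); best=440 via (E,hash)
  {EF}: card=250; try (E,hash)→700, (E,nl_idx)→1750, (F,merge)→2390, (E,merge)→2620, (F,hash)→4040, (F,nl)→5020 …(+1); best=700 via (E,hash)
  {ABD}: card=24000; try (A,hash)→3820, (D,hash)→6960, (D,merge)→12560, (A,merge)→19840, (A,nl)→121200, (D,nl)→240760; best=3820 via (A,hash)
  {ABC}: card=2400; try (B,hash)→1720, (C,hash)→3240, (B,merge)→3390, (C,nl_idx)→8760, (C,merge)→10520, (B,nl)→12880 …(+1); best=1720 via (B,hash)
  {ACE}: card=960; try (E,hash)→1320, (A,hash)→2040, (E,nl_idx)→3040, (E,merge)→3160, (E,nl)→5680, (A,merge)→5880 …(+1); best=1320 via (E,hash)
  {CEF}: card=6000; try (C,hash)→2630, (C,merge)→3910, (F,hash)→4920, (F,merge)→7490, (C,nl_idx)→8450, (C,nl)→30700 …(+1); best=2630 via (C,hash)
  {ABCD}: card=72000; try (D,hash)→9520, (C,hash)→29500, (D,merge)→35920, (C,nl_idx)→243820, (C,merge)→388780, (D,nl)→721720 …(+1); best=9520 via (D,hash)
  {ABCE}: card=9600; try (B,hash)→2880, (E,hash)→4320, (B,merge)→12230, (E,nl_idx)→23320, (E,merge)→33040, (B,nl)→49320 …(+1); best=2880 via (B,hash)
  {ACEF}: card=12000; try (F,hash)→6280, (A,hash)→9750, (F,merge)→14130, (A,merge)→87270, (F,nl)→241320, (A,nl)→482630; best=6280 via (F,hash)
  {ABCDE}: card=288000; try (D,hash)→17880, (E,hash)→81720, (D,merge)→149880, (E,nl_idx)→657520, (E,merge)→1305640, (E,nl)→1449520 …(+1); best=17880 via (D,hash)
  {ABCEF}: card=120000; try (F,hash)→16480, (B,hash)→18880, (F,merge)→149130, (B,merge)→186630, (B,nl)→606280, (F,nl)→2402880; best=16480 via (F,hash)
  {ABCDEF}: card=3600000; try (D,hash)→141880, (F,hash)→309880, (D,merge)→2179480, (F,merge)→5780130, (D,nl)→36016480, (F,nl)→72017880; best=141880 via (D,hash)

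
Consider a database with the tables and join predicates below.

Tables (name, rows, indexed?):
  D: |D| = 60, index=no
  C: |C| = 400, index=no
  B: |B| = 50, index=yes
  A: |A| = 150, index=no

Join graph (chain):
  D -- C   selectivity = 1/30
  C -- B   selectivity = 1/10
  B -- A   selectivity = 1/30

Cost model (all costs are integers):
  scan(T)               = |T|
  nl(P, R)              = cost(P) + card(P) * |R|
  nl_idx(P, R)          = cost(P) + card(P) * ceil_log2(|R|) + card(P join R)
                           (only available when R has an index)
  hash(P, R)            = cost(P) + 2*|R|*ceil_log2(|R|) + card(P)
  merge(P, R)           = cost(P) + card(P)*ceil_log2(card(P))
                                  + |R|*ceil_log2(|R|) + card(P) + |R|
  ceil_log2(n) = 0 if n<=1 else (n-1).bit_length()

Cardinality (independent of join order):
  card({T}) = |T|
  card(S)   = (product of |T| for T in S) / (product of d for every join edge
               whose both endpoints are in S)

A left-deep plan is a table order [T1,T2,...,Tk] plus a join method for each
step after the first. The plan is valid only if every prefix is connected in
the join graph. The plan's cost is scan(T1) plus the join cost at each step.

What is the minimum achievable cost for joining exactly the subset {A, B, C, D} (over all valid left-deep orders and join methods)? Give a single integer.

9320

Selinger DP over subsets of {A,B,C,D}:
  {D}: scan cost=60, card=60
  {C}: scan cost=400, card=400
  {B}: scan cost=50, card=50
  {A}: scan cost=150, card=150
  {CD}: card=800; try (D,hash)→1520, (C,merge)→4480, (D,merge)→4820, (C,hash)→7320, (C,nl)→24060, (D,nl)→24400; best=1520 via (D,hash)
  {BC}: card=2000; try (B,hash)→1400, (C,merge)→4400, (B,merge)→4750, (B,nl_idx)→4800, (C,hash)→7300, (C,nl)→20050 …(+1); best=1400 via (B,hash)
  {AB}: card=250; try (B,hash)→900, (B,nl_idx)→1300, (A,merge)→1750, (B,merge)→1850, (A,hash)→2500, (A,nl)→7550 …(+1); best=900 via (B,hash)
  {BCD}: card=4000; try (B,hash)→2920, (D,hash)→4120, (B,nl_idx)→10320, (B,merge)→10670, (D,merge)→25820, (B,nl)→41520 …(+1); best=2920 via (B,hash)
  {ABC}: card=10000; try (A,hash)→5800, (C,merge)→7150, (C,hash)→8350, (A,merge)→26750, (C,nl)→100900, (A,nl)→301400; best=5800 via (A,hash)
  {ABCD}: card=20000; try (A,hash)→9320, (D,hash)→16520, (A,merge)→56270, (D,merge)→156220, (A,nl)→602920, (D,nl)→605800; best=9320 via (A,hash)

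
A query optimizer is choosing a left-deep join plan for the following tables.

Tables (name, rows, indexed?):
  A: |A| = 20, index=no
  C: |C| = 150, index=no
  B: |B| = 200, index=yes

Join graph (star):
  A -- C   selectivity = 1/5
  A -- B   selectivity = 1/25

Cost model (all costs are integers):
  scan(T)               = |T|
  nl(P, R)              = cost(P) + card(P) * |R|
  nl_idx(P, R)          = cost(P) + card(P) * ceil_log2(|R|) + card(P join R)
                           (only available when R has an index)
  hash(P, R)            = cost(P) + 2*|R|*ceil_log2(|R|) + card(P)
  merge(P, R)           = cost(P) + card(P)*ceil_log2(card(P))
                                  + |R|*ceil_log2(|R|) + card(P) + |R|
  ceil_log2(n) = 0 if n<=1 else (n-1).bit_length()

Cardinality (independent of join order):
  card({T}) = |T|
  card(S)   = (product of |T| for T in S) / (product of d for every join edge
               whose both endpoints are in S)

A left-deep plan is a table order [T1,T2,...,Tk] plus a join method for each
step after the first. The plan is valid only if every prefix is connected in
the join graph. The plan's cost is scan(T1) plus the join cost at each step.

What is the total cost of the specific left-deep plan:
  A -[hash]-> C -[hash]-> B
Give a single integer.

6240

step 1: scan A: cost=20, card=20
step 2: join C via hash
    card(P join C) = 20*150/(5) = 600
    cost = 20 + 2*150*8 + 20 = 2440
step 3: join B via hash
    card(P join B) = 600*200/(25) = 4800
    cost = 2440 + 2*200*8 + 600 = 6240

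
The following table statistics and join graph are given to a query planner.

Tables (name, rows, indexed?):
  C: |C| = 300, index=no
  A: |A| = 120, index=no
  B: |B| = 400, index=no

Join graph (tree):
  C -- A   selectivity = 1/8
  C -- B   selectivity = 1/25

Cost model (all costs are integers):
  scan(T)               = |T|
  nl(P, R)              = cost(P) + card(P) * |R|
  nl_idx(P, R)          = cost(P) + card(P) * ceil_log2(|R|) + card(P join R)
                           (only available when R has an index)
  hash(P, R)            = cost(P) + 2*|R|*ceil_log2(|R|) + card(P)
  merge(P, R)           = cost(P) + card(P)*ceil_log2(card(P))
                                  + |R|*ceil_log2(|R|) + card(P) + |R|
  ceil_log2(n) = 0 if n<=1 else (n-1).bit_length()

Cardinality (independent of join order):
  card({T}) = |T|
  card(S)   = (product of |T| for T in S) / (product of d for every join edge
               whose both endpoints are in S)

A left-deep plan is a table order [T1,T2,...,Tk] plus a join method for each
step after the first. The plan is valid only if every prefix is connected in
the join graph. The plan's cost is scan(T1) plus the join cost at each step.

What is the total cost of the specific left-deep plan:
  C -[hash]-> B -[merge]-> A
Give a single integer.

step 1: scan C: cost=300, card=300
step 2: join B via hash
    card(P join B) = 300*400/(25) = 4800
    cost = 300 + 2*400*9 + 300 = 7800
step 3: join A via merge
    card(P join A) = 4800*120/(8) = 72000
    cost = 7800 + 4800*13 + 120*7 + 4800 + 120 = 75960

75960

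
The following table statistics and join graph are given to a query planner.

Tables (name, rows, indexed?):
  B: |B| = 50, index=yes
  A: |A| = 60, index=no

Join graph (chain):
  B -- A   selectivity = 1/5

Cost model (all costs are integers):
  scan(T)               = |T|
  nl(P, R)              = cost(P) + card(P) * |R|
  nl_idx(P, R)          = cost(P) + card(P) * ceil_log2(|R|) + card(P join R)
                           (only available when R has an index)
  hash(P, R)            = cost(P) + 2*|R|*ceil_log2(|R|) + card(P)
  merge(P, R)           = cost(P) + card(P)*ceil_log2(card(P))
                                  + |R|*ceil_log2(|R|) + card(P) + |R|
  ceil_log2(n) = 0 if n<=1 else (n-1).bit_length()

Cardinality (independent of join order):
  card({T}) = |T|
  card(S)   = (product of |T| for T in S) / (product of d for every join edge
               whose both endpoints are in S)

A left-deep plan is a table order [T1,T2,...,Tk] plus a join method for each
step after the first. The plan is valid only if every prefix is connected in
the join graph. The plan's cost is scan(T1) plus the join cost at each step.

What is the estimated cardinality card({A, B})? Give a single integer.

600

Tables in S: A(60), B(50)
Edges inside S: B-A(d=5)
numerator = 60 * 50 = 3000
denominator = 5 = 5
card(S) = 3000 / 5 = 600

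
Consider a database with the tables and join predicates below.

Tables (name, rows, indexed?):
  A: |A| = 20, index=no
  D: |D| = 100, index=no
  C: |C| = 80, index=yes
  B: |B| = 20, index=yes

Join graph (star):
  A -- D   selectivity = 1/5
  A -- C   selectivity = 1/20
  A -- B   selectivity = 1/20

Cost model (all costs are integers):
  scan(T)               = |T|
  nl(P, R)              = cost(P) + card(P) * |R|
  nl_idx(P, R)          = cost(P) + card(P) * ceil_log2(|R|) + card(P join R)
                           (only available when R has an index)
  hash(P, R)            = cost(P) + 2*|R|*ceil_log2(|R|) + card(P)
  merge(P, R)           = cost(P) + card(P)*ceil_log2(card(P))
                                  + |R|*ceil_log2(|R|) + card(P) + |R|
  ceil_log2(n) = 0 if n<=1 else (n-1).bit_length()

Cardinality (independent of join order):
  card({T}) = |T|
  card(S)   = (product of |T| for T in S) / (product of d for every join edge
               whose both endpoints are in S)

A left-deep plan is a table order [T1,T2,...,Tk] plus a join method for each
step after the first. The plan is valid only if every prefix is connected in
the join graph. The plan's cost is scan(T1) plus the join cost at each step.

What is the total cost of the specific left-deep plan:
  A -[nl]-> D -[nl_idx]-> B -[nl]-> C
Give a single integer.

36420

step 1: scan A: cost=20, card=20
step 2: join D via nl
    card(P join D) = 20*100/(5) = 400
    cost = 20 + 20*100 = 2020
step 3: join B via nl_idx
    card(P join B) = 400*20/(20) = 400
    cost = 2020 + 400*5 + 400 = 4420
step 4: join C via nl
    card(P join C) = 400*80/(20) = 1600
    cost = 4420 + 400*80 = 36420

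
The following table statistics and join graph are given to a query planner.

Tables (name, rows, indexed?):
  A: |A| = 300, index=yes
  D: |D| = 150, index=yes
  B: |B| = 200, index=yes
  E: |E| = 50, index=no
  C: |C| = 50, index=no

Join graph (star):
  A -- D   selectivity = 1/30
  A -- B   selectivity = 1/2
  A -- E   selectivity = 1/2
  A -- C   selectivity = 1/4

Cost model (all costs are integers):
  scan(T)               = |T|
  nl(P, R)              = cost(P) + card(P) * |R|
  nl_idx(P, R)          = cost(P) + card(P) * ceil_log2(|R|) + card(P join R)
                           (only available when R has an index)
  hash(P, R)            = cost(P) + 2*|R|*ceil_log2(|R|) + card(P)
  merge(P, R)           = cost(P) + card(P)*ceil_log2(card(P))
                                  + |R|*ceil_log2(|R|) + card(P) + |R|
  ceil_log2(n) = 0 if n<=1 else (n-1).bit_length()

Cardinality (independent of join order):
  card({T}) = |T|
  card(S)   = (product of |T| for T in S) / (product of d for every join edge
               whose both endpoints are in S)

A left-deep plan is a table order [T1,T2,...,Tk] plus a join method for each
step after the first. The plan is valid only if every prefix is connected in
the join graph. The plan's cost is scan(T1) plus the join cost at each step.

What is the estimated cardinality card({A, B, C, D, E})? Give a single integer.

Tables in S: A(300), B(200), C(50), D(150), E(50)
Edges inside S: A-D(d=30), A-B(d=2), A-E(d=2), A-C(d=4)
numerator = 300 * 200 * 50 * 150 * 50 = 22500000000
denominator = 30 * 2 * 2 * 4 = 480
card(S) = 22500000000 / 480 = 46875000

46875000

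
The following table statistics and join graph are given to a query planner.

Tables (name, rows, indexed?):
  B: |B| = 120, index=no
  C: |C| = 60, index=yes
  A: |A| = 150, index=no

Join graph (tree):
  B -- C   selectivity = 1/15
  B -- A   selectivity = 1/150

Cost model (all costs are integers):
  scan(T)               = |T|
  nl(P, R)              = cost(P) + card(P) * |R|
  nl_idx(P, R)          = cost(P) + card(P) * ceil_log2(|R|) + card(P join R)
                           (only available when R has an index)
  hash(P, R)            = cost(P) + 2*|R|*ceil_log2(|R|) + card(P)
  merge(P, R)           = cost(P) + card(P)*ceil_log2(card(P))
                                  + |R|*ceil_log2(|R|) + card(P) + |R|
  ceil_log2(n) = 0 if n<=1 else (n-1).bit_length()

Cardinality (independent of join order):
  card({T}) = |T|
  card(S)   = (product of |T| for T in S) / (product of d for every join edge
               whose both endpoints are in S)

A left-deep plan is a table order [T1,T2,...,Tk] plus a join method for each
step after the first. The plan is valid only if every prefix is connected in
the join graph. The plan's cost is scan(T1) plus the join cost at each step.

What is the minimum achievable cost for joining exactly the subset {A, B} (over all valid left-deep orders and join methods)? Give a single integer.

1980

Selinger DP over subsets of {A,B}:
  {B}: scan cost=120, card=120
  {A}: scan cost=150, card=150
  {AB}: card=120; try (B,hash)→1980, (A,merge)→2430, (B,merge)→2460, (A,hash)→2640, (A,nl)→18120, (B,nl)→18150; best=1980 via (B,hash)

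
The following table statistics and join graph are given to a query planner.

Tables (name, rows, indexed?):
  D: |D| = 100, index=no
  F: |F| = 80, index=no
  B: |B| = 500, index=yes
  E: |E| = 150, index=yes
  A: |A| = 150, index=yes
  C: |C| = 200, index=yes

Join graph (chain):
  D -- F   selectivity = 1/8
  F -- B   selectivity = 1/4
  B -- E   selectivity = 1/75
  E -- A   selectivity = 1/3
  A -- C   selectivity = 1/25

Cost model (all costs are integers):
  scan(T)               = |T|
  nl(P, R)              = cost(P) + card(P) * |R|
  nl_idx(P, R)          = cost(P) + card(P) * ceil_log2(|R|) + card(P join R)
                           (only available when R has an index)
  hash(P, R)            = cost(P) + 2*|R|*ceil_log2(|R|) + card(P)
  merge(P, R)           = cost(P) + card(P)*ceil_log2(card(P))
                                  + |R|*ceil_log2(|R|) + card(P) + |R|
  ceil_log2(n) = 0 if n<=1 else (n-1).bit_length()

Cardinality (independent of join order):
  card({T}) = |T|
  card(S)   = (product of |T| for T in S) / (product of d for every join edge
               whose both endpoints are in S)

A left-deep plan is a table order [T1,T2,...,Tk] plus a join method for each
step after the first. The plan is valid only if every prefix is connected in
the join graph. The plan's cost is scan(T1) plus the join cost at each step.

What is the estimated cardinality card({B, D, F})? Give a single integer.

125000

Tables in S: B(500), D(100), F(80)
Edges inside S: D-F(d=8), F-B(d=4)
numerator = 500 * 100 * 80 = 4000000
denominator = 8 * 4 = 32
card(S) = 4000000 / 32 = 125000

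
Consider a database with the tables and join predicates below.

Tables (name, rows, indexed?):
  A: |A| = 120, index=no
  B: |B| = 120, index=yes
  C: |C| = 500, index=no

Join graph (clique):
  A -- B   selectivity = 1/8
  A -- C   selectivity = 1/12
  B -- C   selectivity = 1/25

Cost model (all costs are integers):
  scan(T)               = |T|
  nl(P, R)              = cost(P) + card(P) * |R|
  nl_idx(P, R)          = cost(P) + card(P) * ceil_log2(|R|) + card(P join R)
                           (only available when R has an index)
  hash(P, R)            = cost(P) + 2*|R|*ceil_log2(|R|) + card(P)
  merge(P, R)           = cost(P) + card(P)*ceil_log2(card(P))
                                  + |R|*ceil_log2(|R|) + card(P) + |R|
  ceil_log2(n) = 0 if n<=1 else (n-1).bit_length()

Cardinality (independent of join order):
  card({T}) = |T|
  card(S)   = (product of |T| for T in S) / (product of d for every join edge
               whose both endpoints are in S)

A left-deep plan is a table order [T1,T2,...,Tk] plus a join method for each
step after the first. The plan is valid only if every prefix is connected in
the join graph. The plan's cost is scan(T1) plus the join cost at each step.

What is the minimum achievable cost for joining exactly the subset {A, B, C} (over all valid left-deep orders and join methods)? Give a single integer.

6760

Selinger DP over subsets of {A,B,C}:
  {A}: scan cost=120, card=120
  {B}: scan cost=120, card=120
  {C}: scan cost=500, card=500
  {AB}: card=1800; try (B,hash)→1920, (A,hash)→1920, (B,merge)→2040, (A,merge)→2040, (B,nl_idx)→2760, (B,nl)→14520 …(+1); best=1920 via (B,hash)
  {AC}: card=5000; try (A,hash)→2680, (C,merge)→6080, (A,merge)→6460, (C,hash)→9240, (C,nl)→60120, (A,nl)→60500; best=2680 via (A,hash)
  {BC}: card=2400; try (B,hash)→2680, (C,merge)→6080, (B,nl_idx)→6400, (B,merge)→6460, (C,hash)→9240, (C,nl)→60120 …(+1); best=2680 via (B,hash)
  {ABC}: card=3000; try (A,hash)→6760, (B,hash)→9360, (C,hash)→12720, (C,merge)→28520, (A,merge)→34840, (B,nl_idx)→40680 …(+4); best=6760 via (A,hash)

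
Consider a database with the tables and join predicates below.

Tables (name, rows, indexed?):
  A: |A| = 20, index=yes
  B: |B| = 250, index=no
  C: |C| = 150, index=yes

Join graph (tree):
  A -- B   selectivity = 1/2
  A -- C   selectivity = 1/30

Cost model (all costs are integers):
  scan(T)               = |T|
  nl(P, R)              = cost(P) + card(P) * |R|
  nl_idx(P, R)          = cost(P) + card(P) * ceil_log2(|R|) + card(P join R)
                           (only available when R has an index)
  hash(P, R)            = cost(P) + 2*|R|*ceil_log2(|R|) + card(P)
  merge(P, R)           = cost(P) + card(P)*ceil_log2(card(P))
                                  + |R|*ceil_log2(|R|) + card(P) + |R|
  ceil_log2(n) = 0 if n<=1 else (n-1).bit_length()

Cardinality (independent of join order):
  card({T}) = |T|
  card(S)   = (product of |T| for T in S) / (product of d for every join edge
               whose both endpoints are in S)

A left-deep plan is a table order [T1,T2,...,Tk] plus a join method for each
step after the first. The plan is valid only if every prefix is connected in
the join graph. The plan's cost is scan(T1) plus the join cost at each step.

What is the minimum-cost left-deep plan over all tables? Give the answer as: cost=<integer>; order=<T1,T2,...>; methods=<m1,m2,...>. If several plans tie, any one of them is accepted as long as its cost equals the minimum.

cost=3330; order=A,C,B; methods=nl_idx,merge

Selinger DP (subsets sized 1..n):
  {A}: scan cost=20, card=20
  {B}: scan cost=250, card=250
  {C}: scan cost=150, card=150
  {AB}: card=2500; try (A,hash)→700, (B,merge)→2390, (A,merge)→2620, (A,nl_idx)→4000, (B,hash)→4040, (B,nl)→5020 …(+1); best=700 via (A,hash)
  {AC}: card=100; try (C,nl_idx)→280, (A,hash)→500, (A,nl_idx)→1000, (C,merge)→1490, (A,merge)→1620, (C,hash)→2440 …(+2); best=280 via (C,nl_idx)
  {ABC}: card=12500; try (B,merge)→3330, (B,hash)→4380, (C,hash)→5600, (B,nl)→25280, (C,nl_idx)→33200, (C,merge)→34550 …(+1); best=3330 via (B,merge)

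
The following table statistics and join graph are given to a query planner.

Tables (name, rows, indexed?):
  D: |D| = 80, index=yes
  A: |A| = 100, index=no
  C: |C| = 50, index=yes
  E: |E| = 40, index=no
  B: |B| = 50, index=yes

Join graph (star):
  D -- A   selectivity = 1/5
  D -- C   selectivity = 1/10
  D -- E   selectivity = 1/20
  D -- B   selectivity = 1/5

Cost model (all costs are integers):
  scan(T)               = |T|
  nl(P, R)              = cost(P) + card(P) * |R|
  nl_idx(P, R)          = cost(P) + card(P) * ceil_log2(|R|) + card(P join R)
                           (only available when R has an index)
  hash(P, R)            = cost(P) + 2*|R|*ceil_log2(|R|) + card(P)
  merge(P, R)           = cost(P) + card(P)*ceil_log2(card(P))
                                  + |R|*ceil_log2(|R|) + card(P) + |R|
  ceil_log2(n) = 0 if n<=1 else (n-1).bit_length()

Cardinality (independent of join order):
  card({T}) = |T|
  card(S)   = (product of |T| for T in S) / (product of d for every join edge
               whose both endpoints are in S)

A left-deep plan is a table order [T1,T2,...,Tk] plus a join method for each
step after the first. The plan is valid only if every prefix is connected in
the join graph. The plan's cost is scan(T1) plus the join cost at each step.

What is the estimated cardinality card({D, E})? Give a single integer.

160

Tables in S: D(80), E(40)
Edges inside S: D-E(d=20)
numerator = 80 * 40 = 3200
denominator = 20 = 20
card(S) = 3200 / 20 = 160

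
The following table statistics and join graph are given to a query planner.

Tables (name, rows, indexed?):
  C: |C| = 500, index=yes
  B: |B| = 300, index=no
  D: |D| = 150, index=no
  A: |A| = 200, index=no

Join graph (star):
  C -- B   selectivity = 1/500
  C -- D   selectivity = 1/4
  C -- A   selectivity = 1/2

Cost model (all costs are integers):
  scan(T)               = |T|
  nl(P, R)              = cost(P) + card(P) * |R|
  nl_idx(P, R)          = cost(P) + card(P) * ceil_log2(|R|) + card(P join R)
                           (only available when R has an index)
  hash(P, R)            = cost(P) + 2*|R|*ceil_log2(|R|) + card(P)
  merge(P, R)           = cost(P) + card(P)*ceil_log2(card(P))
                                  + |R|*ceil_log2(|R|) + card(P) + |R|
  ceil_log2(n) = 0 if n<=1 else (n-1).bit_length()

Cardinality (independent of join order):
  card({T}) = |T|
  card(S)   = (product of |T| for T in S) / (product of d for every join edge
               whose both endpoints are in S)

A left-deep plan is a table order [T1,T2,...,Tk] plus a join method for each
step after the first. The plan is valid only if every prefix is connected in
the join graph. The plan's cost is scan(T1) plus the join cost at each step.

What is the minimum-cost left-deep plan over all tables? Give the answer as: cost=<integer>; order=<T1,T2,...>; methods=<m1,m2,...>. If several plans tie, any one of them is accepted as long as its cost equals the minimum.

cost=20450; order=B,C,D,A; methods=nl_idx,hash,hash

Selinger DP (subsets sized 1..n):
  {C}: scan cost=500, card=500
  {B}: scan cost=300, card=300
  {D}: scan cost=150, card=150
  {A}: scan cost=200, card=200
  {BC}: card=300; try (C,nl_idx)→3300, (B,hash)→6400, (C,merge)→8300, (B,merge)→8500, (C,hash)→9600, (C,nl)→150300 …(+1); best=3300 via (C,nl_idx)
  {CD}: card=18750; try (D,hash)→3400, (C,merge)→6500, (D,merge)→6850, (C,hash)→9300, (C,nl_idx)→20250, (C,nl)→75150 …(+1); best=3400 via (D,hash)
  {AC}: card=50000; try (A,hash)→4200, (C,merge)→7000, (A,merge)→7300, (C,hash)→9400, (C,nl_idx)→52000, (C,nl)→100200 …(+1); best=4200 via (A,hash)
  {BCD}: card=11250; try (D,hash)→6000, (D,merge)→7650, (B,hash)→27550, (D,nl)→48300, (B,merge)→306400, (B,nl)→5628400; best=6000 via (D,hash)
  {ABC}: card=30000; try (A,hash)→6800, (A,merge)→8100, (B,hash)→59600, (A,nl)→63300, (B,merge)→857200, (B,nl)→15004200; best=6800 via (A,hash)
  {ACD}: card=1875000; try (A,hash)→25350, (D,hash)→56600, (A,merge)→305200, (D,merge)→855550, (A,nl)→3753400, (D,nl)→7504200; best=25350 via (A,hash)
  {ABCD}: card=1125000; try (A,hash)→20450, (D,hash)→39200, (A,merge)→176550, (D,merge)→488150, (B,hash)→1905750, (A,nl)→2256000 …(+3); best=20450 via (A,hash)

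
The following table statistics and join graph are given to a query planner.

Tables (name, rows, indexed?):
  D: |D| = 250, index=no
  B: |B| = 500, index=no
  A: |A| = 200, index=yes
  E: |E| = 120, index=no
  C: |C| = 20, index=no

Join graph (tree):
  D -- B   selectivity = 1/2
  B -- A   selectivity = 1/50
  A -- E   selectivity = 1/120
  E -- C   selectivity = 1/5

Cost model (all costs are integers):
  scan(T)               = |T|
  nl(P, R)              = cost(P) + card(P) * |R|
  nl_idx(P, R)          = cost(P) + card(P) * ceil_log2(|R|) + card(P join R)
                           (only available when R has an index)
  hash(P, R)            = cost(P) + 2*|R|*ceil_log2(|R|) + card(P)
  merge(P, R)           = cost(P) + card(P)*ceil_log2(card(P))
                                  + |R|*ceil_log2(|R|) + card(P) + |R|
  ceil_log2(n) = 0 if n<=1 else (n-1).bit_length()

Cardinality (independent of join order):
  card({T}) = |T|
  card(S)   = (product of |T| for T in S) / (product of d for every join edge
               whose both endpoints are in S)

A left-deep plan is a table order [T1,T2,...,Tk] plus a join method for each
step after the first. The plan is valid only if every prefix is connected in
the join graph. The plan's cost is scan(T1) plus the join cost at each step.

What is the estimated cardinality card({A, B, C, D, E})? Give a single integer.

1000000

Tables in S: A(200), B(500), C(20), D(250), E(120)
Edges inside S: D-B(d=2), B-A(d=50), A-E(d=120), E-C(d=5)
numerator = 200 * 500 * 20 * 250 * 120 = 60000000000
denominator = 2 * 50 * 120 * 5 = 60000
card(S) = 60000000000 / 60000 = 1000000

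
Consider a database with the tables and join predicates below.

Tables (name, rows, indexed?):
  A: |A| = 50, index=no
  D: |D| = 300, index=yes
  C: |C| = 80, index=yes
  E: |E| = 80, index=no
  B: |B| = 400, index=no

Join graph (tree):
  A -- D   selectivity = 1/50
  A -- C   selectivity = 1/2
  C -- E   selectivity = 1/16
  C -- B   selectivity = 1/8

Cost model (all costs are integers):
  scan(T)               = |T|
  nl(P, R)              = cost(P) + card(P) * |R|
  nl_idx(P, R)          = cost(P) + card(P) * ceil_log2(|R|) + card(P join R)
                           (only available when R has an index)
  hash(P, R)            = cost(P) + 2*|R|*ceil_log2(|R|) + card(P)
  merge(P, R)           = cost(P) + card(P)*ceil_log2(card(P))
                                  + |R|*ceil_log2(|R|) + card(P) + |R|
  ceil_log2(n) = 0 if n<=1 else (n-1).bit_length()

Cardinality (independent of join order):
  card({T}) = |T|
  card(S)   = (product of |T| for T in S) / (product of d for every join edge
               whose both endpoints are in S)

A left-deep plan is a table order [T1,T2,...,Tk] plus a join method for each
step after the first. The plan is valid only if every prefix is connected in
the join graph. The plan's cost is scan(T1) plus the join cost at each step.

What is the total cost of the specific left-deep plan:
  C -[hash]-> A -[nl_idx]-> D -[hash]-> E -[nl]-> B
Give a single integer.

step 1: scan C: cost=80, card=80
step 2: join A via hash
    card(P join A) = 80*50/(2) = 2000
    cost = 80 + 2*50*6 + 80 = 760
step 3: join D via nl_idx
    card(P join D) = 2000*300/(50) = 12000
    cost = 760 + 2000*9 + 12000 = 30760
step 4: join E via hash
    card(P join E) = 12000*80/(16) = 60000
    cost = 30760 + 2*80*7 + 12000 = 43880
step 5: join B via nl
    card(P join B) = 60000*400/(8) = 3000000
    cost = 43880 + 60000*400 = 24043880

24043880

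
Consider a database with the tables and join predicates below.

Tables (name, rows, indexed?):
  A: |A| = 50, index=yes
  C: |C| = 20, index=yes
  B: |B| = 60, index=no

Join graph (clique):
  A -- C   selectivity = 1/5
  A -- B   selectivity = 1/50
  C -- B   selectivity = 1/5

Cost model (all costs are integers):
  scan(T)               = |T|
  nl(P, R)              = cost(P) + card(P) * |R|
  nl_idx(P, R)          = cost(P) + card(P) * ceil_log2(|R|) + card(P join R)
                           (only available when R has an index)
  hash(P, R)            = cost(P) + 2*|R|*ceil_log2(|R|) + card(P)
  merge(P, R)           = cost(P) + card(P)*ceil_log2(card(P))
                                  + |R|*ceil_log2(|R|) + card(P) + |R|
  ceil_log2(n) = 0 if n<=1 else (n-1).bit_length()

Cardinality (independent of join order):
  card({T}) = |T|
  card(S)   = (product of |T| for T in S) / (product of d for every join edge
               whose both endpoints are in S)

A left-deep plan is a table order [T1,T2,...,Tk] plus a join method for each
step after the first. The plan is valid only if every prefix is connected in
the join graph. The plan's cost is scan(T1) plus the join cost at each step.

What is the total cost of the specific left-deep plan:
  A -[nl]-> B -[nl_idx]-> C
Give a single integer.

3398

step 1: scan A: cost=50, card=50
step 2: join B via nl
    card(P join B) = 50*60/(50) = 60
    cost = 50 + 50*60 = 3050
step 3: join C via nl_idx
    card(P join C) = 60*20/(5*5) = 48
    cost = 3050 + 60*5 + 48 = 3398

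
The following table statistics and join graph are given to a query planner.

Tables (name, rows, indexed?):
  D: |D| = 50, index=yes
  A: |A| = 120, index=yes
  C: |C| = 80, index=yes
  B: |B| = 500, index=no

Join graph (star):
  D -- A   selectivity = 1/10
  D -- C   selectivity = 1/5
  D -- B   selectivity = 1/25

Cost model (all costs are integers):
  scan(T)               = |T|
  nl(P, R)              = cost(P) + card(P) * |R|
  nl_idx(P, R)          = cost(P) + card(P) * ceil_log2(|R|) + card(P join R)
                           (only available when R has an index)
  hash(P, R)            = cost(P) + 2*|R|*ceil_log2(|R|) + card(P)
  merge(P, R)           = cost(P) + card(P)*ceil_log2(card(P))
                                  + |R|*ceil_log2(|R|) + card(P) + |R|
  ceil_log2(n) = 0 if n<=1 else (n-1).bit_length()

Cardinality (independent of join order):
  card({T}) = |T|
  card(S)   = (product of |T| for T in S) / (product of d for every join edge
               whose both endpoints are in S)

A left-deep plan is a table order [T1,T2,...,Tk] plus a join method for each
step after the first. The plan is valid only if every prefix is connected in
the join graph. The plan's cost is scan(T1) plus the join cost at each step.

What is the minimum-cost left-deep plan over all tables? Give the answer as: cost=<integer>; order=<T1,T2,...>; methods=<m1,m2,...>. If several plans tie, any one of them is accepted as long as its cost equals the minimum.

Selinger DP (subsets sized 1..n):
  {D}: scan cost=50, card=50
  {A}: scan cost=120, card=120
  {C}: scan cost=80, card=80
  {B}: scan cost=500, card=500
  {AD}: card=600; try (D,hash)→840, (A,nl_idx)→1000, (A,merge)→1360, (D,merge)→1430, (D,nl_idx)→1440, (A,hash)→1780 …(+2); best=840 via (D,hash)
  {CD}: card=800; try (D,hash)→760, (C,merge)→1040, (D,merge)→1070, (C,nl_idx)→1200, (C,hash)→1220, (D,nl_idx)→1360 …(+2); best=760 via (D,hash)
  {BD}: card=1000; try (D,hash)→1600, (D,nl_idx)→4500, (B,merge)→5400, (D,merge)→5850, (B,hash)→9100, (B,nl)→25050 …(+1); best=1600 via (D,hash)
  {ACD}: card=9600; try (C,hash)→2560, (A,hash)→3240, (C,merge)→8080, (A,merge)→10520, (C,nl_idx)→14640, (A,nl_idx)→15960 …(+2); best=2560 via (C,hash)
  {ABD}: card=12000; try (A,hash)→4280, (B,hash)→10440, (B,merge)→12440, (A,merge)→13560, (A,nl_idx)→20600, (A,nl)→121600 …(+1); best=4280 via (A,hash)
  {BCD}: card=16000; try (C,hash)→3720, (B,hash)→10560, (C,merge)→13240, (B,merge)→14560, (C,nl_idx)→24600, (C,nl)→81600 …(+1); best=3720 via (C,hash)
  {ABCD}: card=192000; try (C,hash)→17400, (B,hash)→21160, (A,hash)→21400, (B,merge)→151560, (C,merge)→184920, (A,merge)→244680 …(+5); best=17400 via (C,hash)

cost=17400; order=B,D,A,C; methods=hash,hash,hash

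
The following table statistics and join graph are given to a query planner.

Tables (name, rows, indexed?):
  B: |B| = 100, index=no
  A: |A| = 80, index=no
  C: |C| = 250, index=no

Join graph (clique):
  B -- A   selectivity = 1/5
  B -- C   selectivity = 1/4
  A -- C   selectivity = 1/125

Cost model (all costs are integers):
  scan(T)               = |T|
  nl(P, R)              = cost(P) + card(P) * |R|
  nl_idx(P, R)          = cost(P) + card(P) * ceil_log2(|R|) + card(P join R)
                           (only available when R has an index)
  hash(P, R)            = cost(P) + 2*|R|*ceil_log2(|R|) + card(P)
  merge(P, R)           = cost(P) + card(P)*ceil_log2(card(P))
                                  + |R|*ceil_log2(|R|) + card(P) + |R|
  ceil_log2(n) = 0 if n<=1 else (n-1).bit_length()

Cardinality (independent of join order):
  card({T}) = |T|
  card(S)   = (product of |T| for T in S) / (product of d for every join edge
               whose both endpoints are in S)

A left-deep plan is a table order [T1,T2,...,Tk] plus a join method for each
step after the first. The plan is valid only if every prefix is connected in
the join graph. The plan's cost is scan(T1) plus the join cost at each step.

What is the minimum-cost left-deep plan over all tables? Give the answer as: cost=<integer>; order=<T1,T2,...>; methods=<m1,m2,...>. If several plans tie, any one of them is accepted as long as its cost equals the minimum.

Selinger DP (subsets sized 1..n):
  {B}: scan cost=100, card=100
  {A}: scan cost=80, card=80
  {C}: scan cost=250, card=250
  {AB}: card=1600; try (A,hash)→1320, (B,merge)→1520, (A,merge)→1540, (B,hash)→1560, (B,nl)→8080, (A,nl)→8100; best=1320 via (A,hash)
  {BC}: card=6250; try (B,hash)→1900, (C,merge)→3150, (B,merge)→3300, (C,hash)→4200, (C,nl)→25100, (B,nl)→25250; best=1900 via (B,hash)
  {AC}: card=160; try (A,hash)→1620, (C,merge)→2970, (A,merge)→3140, (C,hash)→4160, (C,nl)→20080, (A,nl)→20250; best=1620 via (A,hash)
  {ABC}: card=800; try (B,hash)→3180, (B,merge)→3860, (C,hash)→6920, (A,hash)→9270, (B,nl)→17620, (C,merge)→22770 …(+3); best=3180 via (B,hash)

cost=3180; order=C,A,B; methods=hash,hash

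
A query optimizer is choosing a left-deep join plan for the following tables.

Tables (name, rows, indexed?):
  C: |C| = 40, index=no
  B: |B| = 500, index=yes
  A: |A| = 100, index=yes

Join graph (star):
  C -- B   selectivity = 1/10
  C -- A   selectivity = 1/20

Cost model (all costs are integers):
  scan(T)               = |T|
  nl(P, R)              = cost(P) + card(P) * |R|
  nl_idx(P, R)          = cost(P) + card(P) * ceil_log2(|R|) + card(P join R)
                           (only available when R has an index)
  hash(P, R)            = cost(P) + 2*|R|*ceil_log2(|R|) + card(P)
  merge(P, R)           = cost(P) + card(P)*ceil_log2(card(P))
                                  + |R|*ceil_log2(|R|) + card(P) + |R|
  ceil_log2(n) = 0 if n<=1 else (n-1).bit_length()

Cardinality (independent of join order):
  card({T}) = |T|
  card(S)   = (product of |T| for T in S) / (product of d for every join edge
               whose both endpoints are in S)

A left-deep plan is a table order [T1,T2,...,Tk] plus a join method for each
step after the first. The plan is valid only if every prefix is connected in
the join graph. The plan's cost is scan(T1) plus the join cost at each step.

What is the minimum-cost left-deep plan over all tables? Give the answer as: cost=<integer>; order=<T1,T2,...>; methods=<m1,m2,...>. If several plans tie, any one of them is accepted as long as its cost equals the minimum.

cost=4880; order=B,C,A; methods=hash,hash

Selinger DP (subsets sized 1..n):
  {C}: scan cost=40, card=40
  {B}: scan cost=500, card=500
  {A}: scan cost=100, card=100
  {BC}: card=2000; try (C,hash)→1480, (B,nl_idx)→2400, (B,merge)→5320, (C,merge)→5780, (B,hash)→9080, (B,nl)→20040 …(+1); best=1480 via (C,hash)
  {AC}: card=200; try (A,nl_idx)→520, (C,hash)→680, (A,merge)→1120, (C,merge)→1180, (A,hash)→1480, (A,nl)→4040 …(+1); best=520 via (A,nl_idx)
  {ABC}: card=10000; try (A,hash)→4880, (B,merge)→7320, (B,hash)→9720, (B,nl_idx)→12320, (A,nl_idx)→25480, (A,merge)→26280 …(+2); best=4880 via (A,hash)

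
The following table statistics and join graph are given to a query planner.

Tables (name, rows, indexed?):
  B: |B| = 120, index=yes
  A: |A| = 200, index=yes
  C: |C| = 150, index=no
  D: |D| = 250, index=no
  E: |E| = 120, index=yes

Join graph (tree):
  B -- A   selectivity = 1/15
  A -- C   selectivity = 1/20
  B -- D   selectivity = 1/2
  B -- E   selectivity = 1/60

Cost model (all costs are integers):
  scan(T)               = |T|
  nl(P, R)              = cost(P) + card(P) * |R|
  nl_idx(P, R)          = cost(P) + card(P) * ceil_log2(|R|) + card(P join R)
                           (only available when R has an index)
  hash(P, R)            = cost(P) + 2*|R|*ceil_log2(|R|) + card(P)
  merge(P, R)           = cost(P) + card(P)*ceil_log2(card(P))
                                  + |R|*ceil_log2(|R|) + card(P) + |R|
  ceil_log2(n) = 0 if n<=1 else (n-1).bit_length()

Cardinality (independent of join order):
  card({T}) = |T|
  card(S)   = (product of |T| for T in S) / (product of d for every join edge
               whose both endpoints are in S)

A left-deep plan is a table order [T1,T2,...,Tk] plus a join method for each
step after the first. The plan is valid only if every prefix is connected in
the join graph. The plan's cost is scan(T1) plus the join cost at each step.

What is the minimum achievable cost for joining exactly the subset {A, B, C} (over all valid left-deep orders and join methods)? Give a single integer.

5980

Selinger DP over subsets of {A,B,C}:
  {B}: scan cost=120, card=120
  {A}: scan cost=200, card=200
  {C}: scan cost=150, card=150
  {AB}: card=1600; try (B,hash)→2080, (A,nl_idx)→2680, (A,merge)→2880, (B,merge)→2960, (B,nl_idx)→3200, (A,hash)→3440 …(+2); best=2080 via (B,hash)
  {AC}: card=1500; try (C,hash)→2800, (A,nl_idx)→2850, (A,merge)→3300, (C,merge)→3350, (A,hash)→3500, (A,nl)→30150 …(+1); best=2800 via (C,hash)
  {ABC}: card=12000; try (B,hash)→5980, (C,hash)→6080, (B,merge)→21760, (C,merge)→22630, (B,nl_idx)→25300, (B,nl)→182800 …(+1); best=5980 via (B,hash)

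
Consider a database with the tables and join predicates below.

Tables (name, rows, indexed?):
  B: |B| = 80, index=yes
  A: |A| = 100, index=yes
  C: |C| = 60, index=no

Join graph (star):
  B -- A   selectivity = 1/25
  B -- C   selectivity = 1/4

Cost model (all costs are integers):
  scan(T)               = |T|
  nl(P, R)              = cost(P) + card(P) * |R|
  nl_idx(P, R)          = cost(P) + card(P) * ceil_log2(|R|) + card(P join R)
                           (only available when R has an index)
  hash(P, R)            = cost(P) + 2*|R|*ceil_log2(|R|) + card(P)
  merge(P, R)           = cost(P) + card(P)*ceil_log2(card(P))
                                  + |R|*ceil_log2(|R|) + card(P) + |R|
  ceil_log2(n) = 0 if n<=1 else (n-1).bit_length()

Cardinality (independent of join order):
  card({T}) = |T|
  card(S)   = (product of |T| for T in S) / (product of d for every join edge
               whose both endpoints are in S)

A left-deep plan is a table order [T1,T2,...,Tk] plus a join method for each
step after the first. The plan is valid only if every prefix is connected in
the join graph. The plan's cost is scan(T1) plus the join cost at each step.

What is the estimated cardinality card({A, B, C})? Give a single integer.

4800

Tables in S: A(100), B(80), C(60)
Edges inside S: B-A(d=25), B-C(d=4)
numerator = 100 * 80 * 60 = 480000
denominator = 25 * 4 = 100
card(S) = 480000 / 100 = 4800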